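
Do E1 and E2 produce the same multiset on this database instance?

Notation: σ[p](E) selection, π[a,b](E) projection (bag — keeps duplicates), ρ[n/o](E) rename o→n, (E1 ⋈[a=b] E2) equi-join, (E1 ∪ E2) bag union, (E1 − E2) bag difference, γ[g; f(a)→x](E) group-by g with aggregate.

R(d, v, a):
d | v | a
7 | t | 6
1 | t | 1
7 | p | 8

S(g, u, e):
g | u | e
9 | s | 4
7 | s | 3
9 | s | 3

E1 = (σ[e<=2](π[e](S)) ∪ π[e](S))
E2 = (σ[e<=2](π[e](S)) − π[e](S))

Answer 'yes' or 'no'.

E1 subexpression sizes:
  S → 3
  π[e](S) → 3
  σ[e<=2](π[e](S)) → 0
  S → 3
  π[e](S) → 3
  (σ[e<=2](π[e](S)) ∪ π[e](S)) → 3
E2 subexpression sizes:
  S → 3
  π[e](S) → 3
  σ[e<=2](π[e](S)) → 0
  S → 3
  π[e](S) → 3
  (σ[e<=2](π[e](S)) − π[e](S)) → 0

E1 result:
e
3
3
4
E2 result:
e
(0 rows)
Witness: (3,) appears 2× in E1 but 0× in E2.

no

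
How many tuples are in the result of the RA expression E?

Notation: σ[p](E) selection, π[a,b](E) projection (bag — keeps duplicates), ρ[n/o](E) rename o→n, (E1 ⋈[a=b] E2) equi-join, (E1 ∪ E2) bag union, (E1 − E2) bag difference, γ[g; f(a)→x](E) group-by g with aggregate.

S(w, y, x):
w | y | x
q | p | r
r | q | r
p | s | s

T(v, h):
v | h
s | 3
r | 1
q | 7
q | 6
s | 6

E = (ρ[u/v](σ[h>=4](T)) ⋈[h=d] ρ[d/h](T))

Row counts bottom-up:
  T → 5
  σ[h>=4](T) → 3
  ρ[u/v](σ[h>=4](T)) → 3
  T → 5
  ρ[d/h](T) → 5
  (ρ[u/v](σ[h>=4](T)) ⋈[h=d] ρ[d/h](T)) → 5

|E| = 5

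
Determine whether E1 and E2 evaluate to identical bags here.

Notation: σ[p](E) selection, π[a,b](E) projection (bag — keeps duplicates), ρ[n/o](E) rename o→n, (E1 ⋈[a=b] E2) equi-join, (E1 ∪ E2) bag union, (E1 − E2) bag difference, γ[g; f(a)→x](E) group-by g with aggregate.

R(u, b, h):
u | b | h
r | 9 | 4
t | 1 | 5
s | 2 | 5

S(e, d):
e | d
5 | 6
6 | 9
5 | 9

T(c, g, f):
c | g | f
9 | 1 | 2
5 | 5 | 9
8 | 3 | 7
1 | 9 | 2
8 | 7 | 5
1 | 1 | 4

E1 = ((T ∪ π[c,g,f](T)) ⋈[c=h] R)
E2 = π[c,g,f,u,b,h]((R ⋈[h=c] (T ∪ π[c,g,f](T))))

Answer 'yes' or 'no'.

E1 stepwise |·|:
  T → 6
  T → 6
  π[c,g,f](T) → 6
  (T ∪ π[c,g,f](T)) → 12
  R → 3
  ((T ∪ π[c,g,f](T)) ⋈[c=h] R) → 4
E2 stepwise |·|:
  R → 3
  T → 6
  T → 6
  π[c,g,f](T) → 6
  (T ∪ π[c,g,f](T)) → 12
  (R ⋈[h=c] (T ∪ π[c,g,f](T))) → 4
  π[c,g,f,u,b,h]((R ⋈[h=c] (T ∪ π[c,g,f](T)))) → 4

E1 and E2 produce the same multiset:
c | g | f | u | b | h
5 | 5 | 9 | s | 2 | 5
5 | 5 | 9 | s | 2 | 5
5 | 5 | 9 | t | 1 | 5
5 | 5 | 9 | t | 1 | 5

yes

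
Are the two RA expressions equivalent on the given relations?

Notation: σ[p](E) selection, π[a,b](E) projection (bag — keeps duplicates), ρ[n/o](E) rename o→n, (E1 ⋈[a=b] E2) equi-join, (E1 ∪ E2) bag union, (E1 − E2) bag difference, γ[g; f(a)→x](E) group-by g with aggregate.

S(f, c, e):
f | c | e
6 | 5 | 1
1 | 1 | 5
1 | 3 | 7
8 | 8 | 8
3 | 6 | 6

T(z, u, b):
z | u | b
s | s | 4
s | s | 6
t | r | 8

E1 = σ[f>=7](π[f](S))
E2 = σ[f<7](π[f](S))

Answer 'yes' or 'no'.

E1 row counts bottom-up:
  S → 5
  π[f](S) → 5
  σ[f>=7](π[f](S)) → 1
E2 row counts bottom-up:
  S → 5
  π[f](S) → 5
  σ[f<7](π[f](S)) → 4

E1 result:
f
8
E2 result:
f
1
1
3
6
Witness: (6,) appears 0× in E1 but 1× in E2.

no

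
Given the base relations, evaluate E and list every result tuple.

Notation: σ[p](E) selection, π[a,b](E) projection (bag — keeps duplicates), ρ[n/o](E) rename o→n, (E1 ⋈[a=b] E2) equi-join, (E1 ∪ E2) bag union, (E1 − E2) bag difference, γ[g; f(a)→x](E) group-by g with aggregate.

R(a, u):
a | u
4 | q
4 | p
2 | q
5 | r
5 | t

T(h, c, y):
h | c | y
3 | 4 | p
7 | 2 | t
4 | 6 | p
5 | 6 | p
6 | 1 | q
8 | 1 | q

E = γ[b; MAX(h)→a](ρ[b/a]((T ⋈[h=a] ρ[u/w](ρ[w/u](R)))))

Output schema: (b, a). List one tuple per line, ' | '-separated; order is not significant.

Subexpression sizes:
  T → 6
  R → 5
  ρ[w/u](R) → 5
  ρ[u/w](ρ[w/u](R)) → 5
  (T ⋈[h=a] ρ[u/w](ρ[w/u](R))) → 4
  ρ[b/a]((T ⋈[h=a] ρ[u/w](ρ[w/u](R)))) → 4
  γ[b; MAX(h)→a](ρ[b/a]((T ⋈[h=a] ρ[u/w](ρ[w/u](R))))) → 2

== RESULT ==
b | a
4 | 4
5 | 5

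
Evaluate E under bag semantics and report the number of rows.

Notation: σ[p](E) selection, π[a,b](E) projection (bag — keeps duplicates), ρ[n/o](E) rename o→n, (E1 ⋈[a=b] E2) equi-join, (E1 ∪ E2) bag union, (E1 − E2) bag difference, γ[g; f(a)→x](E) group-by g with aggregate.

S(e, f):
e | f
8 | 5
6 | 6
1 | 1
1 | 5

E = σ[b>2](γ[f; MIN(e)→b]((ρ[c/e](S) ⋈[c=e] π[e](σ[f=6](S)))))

Per-node cardinality:
  S → 4
  ρ[c/e](S) → 4
  S → 4
  σ[f=6](S) → 1
  π[e](σ[f=6](S)) → 1
  (ρ[c/e](S) ⋈[c=e] π[e](σ[f=6](S))) → 1
  γ[f; MIN(e)→b]((ρ[c/e](S) ⋈[c=e] π[e](σ[f=6](S)))) → 1
  σ[b>2](γ[f; MIN(e)→b]((ρ[c/e](S) ⋈[c=e] π[e](σ[f=6](S))))) → 1

|E| = 1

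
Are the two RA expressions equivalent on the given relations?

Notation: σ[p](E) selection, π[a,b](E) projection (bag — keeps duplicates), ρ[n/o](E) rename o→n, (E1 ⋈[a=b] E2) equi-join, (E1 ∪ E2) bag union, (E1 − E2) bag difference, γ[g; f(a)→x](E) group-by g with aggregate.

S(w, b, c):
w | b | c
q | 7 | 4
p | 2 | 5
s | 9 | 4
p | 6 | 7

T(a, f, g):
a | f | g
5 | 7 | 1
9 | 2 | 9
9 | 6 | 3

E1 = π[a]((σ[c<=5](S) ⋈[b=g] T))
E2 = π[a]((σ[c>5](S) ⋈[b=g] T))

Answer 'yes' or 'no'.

E1 stepwise |·|:
  S → 4
  σ[c<=5](S) → 3
  T → 3
  (σ[c<=5](S) ⋈[b=g] T) → 1
  π[a]((σ[c<=5](S) ⋈[b=g] T)) → 1
E2 stepwise |·|:
  S → 4
  σ[c>5](S) → 1
  T → 3
  (σ[c>5](S) ⋈[b=g] T) → 0
  π[a]((σ[c>5](S) ⋈[b=g] T)) → 0

E1 result:
a
9
E2 result:
a
(0 rows)
Witness: (9,) appears 1× in E1 but 0× in E2.

no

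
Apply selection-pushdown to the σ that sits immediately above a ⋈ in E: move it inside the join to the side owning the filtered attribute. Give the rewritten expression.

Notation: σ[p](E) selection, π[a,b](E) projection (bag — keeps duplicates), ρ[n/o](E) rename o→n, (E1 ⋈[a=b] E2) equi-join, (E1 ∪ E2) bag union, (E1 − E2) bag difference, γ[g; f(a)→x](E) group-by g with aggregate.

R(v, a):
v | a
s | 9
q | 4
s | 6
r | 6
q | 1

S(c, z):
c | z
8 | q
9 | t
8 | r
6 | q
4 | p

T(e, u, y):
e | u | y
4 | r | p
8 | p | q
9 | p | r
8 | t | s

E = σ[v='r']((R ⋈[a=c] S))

σ filters on v, owned by the left side.
E' = (σ[v='r'](R) ⋈[a=c] S)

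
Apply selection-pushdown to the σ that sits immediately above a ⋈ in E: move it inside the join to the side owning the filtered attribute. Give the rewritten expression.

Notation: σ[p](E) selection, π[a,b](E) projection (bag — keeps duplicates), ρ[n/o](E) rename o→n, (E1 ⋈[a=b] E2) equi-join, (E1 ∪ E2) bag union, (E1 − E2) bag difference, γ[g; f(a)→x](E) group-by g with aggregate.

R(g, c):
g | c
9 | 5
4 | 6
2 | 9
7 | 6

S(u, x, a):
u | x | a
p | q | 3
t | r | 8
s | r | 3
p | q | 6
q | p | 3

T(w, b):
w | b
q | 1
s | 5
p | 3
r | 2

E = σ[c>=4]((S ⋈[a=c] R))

σ filters on c, owned by the right side.
E' = (S ⋈[a=c] σ[c>=4](R))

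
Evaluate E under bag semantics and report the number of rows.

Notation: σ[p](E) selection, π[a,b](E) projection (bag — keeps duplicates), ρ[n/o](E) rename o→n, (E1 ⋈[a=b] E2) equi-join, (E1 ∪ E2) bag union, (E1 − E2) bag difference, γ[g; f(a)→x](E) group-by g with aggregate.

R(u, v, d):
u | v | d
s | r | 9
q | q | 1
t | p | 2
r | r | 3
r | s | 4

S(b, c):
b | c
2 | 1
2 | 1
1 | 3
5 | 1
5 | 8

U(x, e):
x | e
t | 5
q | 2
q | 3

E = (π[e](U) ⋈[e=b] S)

Row counts bottom-up:
  U → 3
  π[e](U) → 3
  S → 5
  (π[e](U) ⋈[e=b] S) → 4

|E| = 4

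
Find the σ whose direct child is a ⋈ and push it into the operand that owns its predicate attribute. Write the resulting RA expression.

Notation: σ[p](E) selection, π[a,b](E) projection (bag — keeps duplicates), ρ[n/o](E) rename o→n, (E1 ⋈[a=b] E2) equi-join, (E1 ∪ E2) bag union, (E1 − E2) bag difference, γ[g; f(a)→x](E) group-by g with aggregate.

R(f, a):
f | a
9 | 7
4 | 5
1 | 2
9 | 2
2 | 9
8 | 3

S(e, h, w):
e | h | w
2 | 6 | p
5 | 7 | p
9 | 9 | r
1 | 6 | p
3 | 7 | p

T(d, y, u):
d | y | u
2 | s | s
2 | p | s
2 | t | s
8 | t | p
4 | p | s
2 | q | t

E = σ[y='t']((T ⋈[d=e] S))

σ filters on y, owned by the left side.
E' = (σ[y='t'](T) ⋈[d=e] S)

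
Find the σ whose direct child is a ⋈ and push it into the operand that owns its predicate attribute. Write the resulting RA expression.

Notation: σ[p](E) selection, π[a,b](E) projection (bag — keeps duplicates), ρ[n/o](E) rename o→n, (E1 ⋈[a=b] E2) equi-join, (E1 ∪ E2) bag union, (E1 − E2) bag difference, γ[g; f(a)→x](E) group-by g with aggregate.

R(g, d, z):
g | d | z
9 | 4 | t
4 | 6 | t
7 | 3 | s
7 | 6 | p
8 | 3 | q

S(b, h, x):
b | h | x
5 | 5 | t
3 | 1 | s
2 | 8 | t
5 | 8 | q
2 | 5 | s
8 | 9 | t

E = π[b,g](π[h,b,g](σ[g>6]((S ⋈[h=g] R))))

σ filters on g, owned by the right side.
E' = π[b,g](π[h,b,g]((S ⋈[h=g] σ[g>6](R))))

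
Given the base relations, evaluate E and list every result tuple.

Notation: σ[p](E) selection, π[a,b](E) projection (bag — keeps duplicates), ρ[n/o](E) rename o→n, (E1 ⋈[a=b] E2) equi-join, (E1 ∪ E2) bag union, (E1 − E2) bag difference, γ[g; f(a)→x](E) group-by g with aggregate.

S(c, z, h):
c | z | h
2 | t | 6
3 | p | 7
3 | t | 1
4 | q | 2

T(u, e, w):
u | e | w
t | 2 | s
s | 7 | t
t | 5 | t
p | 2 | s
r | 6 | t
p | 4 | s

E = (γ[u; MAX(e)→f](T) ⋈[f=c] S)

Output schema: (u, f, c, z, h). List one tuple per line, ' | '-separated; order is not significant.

Subexpression sizes:
  T → 6
  γ[u; MAX(e)→f](T) → 4
  S → 4
  (γ[u; MAX(e)→f](T) ⋈[f=c] S) → 1

== RESULT ==
u | f | c | z | h
p | 4 | 4 | q | 2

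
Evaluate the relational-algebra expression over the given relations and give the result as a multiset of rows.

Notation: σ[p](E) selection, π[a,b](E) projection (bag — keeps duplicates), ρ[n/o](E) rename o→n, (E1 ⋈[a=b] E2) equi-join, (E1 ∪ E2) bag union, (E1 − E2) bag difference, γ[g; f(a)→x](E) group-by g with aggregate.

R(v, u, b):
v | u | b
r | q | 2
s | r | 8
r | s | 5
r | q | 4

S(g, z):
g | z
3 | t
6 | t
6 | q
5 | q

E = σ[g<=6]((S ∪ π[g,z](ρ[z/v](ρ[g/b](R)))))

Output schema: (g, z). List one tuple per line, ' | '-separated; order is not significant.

Stepwise |·|:
  S → 4
  R → 4
  ρ[g/b](R) → 4
  ρ[z/v](ρ[g/b](R)) → 4
  π[g,z](ρ[z/v](ρ[g/b](R))) → 4
  (S ∪ π[g,z](ρ[z/v](ρ[g/b](R)))) → 8
  σ[g<=6]((S ∪ π[g,z](ρ[z/v](ρ[g/b](R))))) → 7

== RESULT ==
g | z
2 | r
3 | t
4 | r
5 | q
5 | r
6 | q
6 | t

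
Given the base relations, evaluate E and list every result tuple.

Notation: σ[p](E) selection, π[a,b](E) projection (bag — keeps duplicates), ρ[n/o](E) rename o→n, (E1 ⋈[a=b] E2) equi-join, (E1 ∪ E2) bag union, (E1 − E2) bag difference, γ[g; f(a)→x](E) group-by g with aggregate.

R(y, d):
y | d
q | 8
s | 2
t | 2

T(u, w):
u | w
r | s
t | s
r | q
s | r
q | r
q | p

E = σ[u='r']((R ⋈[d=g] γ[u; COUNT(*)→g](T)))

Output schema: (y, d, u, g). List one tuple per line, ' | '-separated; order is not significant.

Stepwise |·|:
  R → 3
  T → 6
  γ[u; COUNT(*)→g](T) → 4
  (R ⋈[d=g] γ[u; COUNT(*)→g](T)) → 4
  σ[u='r']((R ⋈[d=g] γ[u; COUNT(*)→g](T))) → 2

== RESULT ==
y | d | u | g
s | 2 | r | 2
t | 2 | r | 2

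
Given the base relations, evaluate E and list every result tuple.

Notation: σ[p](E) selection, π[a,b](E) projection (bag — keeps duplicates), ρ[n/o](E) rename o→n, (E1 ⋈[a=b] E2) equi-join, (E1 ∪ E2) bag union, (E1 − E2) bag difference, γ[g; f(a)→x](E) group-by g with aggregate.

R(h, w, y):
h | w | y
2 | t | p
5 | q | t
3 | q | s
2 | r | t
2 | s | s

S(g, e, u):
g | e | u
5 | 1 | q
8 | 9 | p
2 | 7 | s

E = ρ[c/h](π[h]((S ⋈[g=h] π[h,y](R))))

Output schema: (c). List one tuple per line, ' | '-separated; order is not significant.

Stepwise |·|:
  S → 3
  R → 5
  π[h,y](R) → 5
  (S ⋈[g=h] π[h,y](R)) → 4
  π[h]((S ⋈[g=h] π[h,y](R))) → 4
  ρ[c/h](π[h]((S ⋈[g=h] π[h,y](R)))) → 4

== RESULT ==
c
2
2
2
5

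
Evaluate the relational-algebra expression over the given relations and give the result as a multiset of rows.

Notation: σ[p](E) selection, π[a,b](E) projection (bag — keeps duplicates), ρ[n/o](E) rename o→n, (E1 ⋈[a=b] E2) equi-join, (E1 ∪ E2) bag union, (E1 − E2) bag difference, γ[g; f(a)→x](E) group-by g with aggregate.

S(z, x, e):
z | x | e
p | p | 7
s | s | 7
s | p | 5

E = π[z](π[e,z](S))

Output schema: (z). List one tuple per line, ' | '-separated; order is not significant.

Row counts bottom-up:
  S → 3
  π[e,z](S) → 3
  π[z](π[e,z](S)) → 3

== RESULT ==
z
p
s
s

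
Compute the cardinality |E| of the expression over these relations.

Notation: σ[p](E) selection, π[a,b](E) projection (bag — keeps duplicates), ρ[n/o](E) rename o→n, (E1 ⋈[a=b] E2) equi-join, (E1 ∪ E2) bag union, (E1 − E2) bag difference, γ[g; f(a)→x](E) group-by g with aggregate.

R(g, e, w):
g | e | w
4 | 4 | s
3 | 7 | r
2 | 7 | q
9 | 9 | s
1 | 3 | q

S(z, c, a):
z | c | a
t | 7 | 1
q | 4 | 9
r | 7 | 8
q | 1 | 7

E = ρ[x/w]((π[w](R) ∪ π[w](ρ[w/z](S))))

Subexpression sizes:
  R → 5
  π[w](R) → 5
  S → 4
  ρ[w/z](S) → 4
  π[w](ρ[w/z](S)) → 4
  (π[w](R) ∪ π[w](ρ[w/z](S))) → 9
  ρ[x/w]((π[w](R) ∪ π[w](ρ[w/z](S)))) → 9

|E| = 9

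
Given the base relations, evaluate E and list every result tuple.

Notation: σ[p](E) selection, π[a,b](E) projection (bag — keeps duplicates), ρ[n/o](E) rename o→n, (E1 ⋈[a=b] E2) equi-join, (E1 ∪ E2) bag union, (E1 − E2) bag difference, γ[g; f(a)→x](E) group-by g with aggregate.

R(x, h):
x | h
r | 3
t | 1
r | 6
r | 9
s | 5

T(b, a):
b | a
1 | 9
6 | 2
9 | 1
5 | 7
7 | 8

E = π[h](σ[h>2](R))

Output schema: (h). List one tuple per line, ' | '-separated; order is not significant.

Subexpression sizes:
  R → 5
  σ[h>2](R) → 4
  π[h](σ[h>2](R)) → 4

== RESULT ==
h
3
5
6
9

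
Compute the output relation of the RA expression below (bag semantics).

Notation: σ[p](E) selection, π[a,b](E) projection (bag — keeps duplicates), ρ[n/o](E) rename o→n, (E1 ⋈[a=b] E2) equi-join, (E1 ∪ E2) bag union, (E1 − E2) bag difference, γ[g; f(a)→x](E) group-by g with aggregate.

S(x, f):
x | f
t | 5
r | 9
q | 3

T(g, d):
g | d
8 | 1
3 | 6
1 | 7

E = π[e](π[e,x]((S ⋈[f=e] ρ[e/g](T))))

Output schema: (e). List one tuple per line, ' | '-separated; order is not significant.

Row counts bottom-up:
  S → 3
  T → 3
  ρ[e/g](T) → 3
  (S ⋈[f=e] ρ[e/g](T)) → 1
  π[e,x]((S ⋈[f=e] ρ[e/g](T))) → 1
  π[e](π[e,x]((S ⋈[f=e] ρ[e/g](T)))) → 1

== RESULT ==
e
3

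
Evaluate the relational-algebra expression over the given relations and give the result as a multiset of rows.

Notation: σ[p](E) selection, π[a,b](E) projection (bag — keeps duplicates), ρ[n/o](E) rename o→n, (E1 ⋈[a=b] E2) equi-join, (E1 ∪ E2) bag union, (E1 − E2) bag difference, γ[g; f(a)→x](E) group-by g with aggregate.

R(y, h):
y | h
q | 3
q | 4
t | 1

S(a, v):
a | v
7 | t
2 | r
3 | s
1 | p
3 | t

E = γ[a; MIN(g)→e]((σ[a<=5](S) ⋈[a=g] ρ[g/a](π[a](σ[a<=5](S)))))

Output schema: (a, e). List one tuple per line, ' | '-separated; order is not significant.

Stepwise |·|:
  S → 5
  σ[a<=5](S) → 4
  S → 5
  σ[a<=5](S) → 4
  π[a](σ[a<=5](S)) → 4
  ρ[g/a](π[a](σ[a<=5](S))) → 4
  (σ[a<=5](S) ⋈[a=g] ρ[g/a](π[a](σ[a<=5](S)))) → 6
  γ[a; MIN(g)→e]((σ[a<=5](S) ⋈[a=g] ρ[g/a](π[a](σ[a<=5](S))))) → 3

== RESULT ==
a | e
1 | 1
2 | 2
3 | 3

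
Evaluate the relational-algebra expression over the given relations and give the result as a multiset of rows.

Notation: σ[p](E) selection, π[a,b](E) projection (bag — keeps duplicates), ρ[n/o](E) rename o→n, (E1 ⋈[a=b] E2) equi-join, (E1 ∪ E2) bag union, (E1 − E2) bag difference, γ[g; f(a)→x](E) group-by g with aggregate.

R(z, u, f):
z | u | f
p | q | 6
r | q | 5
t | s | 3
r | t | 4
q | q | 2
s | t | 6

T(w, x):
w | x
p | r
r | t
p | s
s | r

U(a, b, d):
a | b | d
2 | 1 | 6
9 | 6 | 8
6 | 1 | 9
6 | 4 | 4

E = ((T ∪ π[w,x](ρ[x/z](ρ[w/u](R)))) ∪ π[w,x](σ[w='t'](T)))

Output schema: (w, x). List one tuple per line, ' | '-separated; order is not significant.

Per-node cardinality:
  T → 4
  R → 6
  ρ[w/u](R) → 6
  ρ[x/z](ρ[w/u](R)) → 6
  π[w,x](ρ[x/z](ρ[w/u](R))) → 6
  (T ∪ π[w,x](ρ[x/z](ρ[w/u](R)))) → 10
  T → 4
  σ[w='t'](T) → 0
  π[w,x](σ[w='t'](T)) → 0
  ((T ∪ π[w,x](ρ[x/z](ρ[w/u](R)))) ∪ π[w,x](σ[w='t'](T))) → 10

== RESULT ==
w | x
p | r
p | s
q | p
q | q
q | r
r | t
s | r
s | t
t | r
t | s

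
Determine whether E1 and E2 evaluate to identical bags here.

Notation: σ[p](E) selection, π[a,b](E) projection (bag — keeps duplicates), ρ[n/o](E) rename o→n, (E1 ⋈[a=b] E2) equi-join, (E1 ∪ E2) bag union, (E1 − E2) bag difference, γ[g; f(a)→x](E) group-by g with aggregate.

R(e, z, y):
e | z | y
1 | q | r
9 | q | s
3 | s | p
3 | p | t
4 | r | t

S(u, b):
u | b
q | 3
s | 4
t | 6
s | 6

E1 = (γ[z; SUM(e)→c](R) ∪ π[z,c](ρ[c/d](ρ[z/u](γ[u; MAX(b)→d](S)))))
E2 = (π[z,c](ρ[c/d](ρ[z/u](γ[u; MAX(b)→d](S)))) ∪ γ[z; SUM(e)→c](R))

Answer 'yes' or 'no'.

E1 subexpression sizes:
  R → 5
  γ[z; SUM(e)→c](R) → 4
  S → 4
  γ[u; MAX(b)→d](S) → 3
  ρ[z/u](γ[u; MAX(b)→d](S)) → 3
  ρ[c/d](ρ[z/u](γ[u; MAX(b)→d](S))) → 3
  π[z,c](ρ[c/d](ρ[z/u](γ[u; MAX(b)→d](S)))) → 3
  (γ[z; SUM(e)→c](R) ∪ π[z,c](ρ[c/d](ρ[z/u](γ[u; MAX(b)→d](S))))) → 7
E2 subexpression sizes:
  S → 4
  γ[u; MAX(b)→d](S) → 3
  ρ[z/u](γ[u; MAX(b)→d](S)) → 3
  ρ[c/d](ρ[z/u](γ[u; MAX(b)→d](S))) → 3
  π[z,c](ρ[c/d](ρ[z/u](γ[u; MAX(b)→d](S)))) → 3
  R → 5
  γ[z; SUM(e)→c](R) → 4
  (π[z,c](ρ[c/d](ρ[z/u](γ[u; MAX(b)→d](S)))) ∪ γ[z; SUM(e)→c](R)) → 7

E1 and E2 produce the same multiset:
z | c
p | 3
q | 3
q | 10
r | 4
s | 3
s | 6
t | 6

yes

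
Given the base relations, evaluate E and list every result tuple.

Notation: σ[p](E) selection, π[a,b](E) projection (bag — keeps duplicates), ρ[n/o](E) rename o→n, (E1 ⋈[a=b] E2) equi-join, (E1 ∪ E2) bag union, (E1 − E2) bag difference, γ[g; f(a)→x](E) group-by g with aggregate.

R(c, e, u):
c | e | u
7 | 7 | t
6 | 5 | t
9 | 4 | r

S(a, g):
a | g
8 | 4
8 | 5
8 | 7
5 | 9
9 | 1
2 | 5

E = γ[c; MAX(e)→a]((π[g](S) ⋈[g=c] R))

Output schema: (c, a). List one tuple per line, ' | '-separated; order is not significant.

Subexpression sizes:
  S → 6
  π[g](S) → 6
  R → 3
  (π[g](S) ⋈[g=c] R) → 2
  γ[c; MAX(e)→a]((π[g](S) ⋈[g=c] R)) → 2

== RESULT ==
c | a
7 | 7
9 | 4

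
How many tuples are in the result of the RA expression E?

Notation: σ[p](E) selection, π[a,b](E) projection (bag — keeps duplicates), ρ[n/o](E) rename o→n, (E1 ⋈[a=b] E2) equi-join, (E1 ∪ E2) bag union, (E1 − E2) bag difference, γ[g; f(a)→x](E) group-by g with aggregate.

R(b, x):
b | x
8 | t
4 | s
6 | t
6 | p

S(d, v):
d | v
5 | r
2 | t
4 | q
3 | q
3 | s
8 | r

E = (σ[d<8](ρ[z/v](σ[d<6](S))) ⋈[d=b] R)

Per-node cardinality:
  S → 6
  σ[d<6](S) → 5
  ρ[z/v](σ[d<6](S)) → 5
  σ[d<8](ρ[z/v](σ[d<6](S))) → 5
  R → 4
  (σ[d<8](ρ[z/v](σ[d<6](S))) ⋈[d=b] R) → 1

|E| = 1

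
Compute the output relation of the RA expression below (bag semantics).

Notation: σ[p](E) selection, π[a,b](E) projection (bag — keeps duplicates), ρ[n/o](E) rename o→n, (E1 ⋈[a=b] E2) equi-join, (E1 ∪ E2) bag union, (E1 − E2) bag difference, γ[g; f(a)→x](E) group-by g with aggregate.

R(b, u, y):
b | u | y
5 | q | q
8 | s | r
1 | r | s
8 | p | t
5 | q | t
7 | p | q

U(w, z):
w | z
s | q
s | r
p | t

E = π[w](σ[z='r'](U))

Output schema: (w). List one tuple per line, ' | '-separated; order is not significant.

Stepwise |·|:
  U → 3
  σ[z='r'](U) → 1
  π[w](σ[z='r'](U)) → 1

== RESULT ==
w
s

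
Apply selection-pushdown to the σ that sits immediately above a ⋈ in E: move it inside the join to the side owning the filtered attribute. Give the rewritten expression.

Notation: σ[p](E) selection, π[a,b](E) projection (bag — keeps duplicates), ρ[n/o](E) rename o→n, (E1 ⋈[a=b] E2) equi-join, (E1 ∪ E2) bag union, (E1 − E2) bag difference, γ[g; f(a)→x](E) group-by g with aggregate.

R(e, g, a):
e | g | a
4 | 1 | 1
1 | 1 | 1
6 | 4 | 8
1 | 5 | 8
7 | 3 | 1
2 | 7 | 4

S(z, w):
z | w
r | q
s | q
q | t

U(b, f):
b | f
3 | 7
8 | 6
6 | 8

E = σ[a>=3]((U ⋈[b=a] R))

σ filters on a, owned by the right side.
E' = (U ⋈[b=a] σ[a>=3](R))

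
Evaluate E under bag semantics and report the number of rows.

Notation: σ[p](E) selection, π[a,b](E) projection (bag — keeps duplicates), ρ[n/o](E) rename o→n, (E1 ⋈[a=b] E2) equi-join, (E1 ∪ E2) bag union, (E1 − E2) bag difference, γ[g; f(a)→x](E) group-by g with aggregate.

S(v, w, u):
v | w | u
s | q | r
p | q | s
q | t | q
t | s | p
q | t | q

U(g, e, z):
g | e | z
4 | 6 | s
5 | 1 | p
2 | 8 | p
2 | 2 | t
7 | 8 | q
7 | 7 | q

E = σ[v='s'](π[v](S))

Per-node cardinality:
  S → 5
  π[v](S) → 5
  σ[v='s'](π[v](S)) → 1

|E| = 1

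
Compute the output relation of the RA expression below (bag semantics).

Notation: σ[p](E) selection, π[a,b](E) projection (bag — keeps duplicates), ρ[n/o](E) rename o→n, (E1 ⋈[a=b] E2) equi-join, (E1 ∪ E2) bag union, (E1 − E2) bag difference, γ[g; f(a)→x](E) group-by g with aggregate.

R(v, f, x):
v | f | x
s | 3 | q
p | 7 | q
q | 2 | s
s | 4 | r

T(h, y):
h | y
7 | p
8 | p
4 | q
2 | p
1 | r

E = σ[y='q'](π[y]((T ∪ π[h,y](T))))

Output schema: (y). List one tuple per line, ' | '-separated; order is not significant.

Subexpression sizes:
  T → 5
  T → 5
  π[h,y](T) → 5
  (T ∪ π[h,y](T)) → 10
  π[y]((T ∪ π[h,y](T))) → 10
  σ[y='q'](π[y]((T ∪ π[h,y](T)))) → 2

== RESULT ==
y
q
q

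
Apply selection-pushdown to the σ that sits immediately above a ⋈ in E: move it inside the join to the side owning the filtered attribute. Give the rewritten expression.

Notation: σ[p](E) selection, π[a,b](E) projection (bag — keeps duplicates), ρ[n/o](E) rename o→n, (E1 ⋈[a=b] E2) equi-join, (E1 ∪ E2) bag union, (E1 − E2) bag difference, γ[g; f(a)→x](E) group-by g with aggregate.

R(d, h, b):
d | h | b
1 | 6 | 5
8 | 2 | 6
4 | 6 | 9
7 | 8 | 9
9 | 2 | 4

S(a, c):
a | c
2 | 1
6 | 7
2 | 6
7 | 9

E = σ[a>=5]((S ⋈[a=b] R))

σ filters on a, owned by the left side.
E' = (σ[a>=5](S) ⋈[a=b] R)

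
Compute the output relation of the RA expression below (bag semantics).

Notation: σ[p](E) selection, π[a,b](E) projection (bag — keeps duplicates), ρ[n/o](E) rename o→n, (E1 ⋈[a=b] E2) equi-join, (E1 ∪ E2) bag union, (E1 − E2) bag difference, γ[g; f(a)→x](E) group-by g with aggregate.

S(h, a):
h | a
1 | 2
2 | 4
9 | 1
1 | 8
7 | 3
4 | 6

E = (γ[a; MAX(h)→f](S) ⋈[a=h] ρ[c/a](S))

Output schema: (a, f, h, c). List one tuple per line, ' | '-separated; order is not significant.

Subexpression sizes:
  S → 6
  γ[a; MAX(h)→f](S) → 6
  S → 6
  ρ[c/a](S) → 6
  (γ[a; MAX(h)→f](S) ⋈[a=h] ρ[c/a](S)) → 4

== RESULT ==
a | f | h | c
1 | 9 | 1 | 2
1 | 9 | 1 | 8
2 | 1 | 2 | 4
4 | 2 | 4 | 6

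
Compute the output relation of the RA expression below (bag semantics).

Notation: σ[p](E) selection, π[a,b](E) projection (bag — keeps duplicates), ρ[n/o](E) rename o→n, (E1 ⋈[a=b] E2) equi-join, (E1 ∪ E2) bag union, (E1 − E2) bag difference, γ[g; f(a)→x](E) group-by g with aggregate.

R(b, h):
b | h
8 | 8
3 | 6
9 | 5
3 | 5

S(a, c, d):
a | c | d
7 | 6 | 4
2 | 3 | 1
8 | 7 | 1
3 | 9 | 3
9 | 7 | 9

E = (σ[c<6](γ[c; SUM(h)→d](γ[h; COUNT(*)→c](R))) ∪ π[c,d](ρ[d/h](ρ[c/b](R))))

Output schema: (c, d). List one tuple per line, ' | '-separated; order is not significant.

Row counts bottom-up:
  R → 4
  γ[h; COUNT(*)→c](R) → 3
  γ[c; SUM(h)→d](γ[h; COUNT(*)→c](R)) → 2
  σ[c<6](γ[c; SUM(h)→d](γ[h; COUNT(*)→c](R))) → 2
  R → 4
  ρ[c/b](R) → 4
  ρ[d/h](ρ[c/b](R)) → 4
  π[c,d](ρ[d/h](ρ[c/b](R))) → 4
  (σ[c<6](γ[c; SUM(h)→d](γ[h; COUNT(*)→c](R))) ∪ π[c,d](ρ[d/h](ρ[c/b](R)))) → 6

== RESULT ==
c | d
1 | 14
2 | 5
3 | 5
3 | 6
8 | 8
9 | 5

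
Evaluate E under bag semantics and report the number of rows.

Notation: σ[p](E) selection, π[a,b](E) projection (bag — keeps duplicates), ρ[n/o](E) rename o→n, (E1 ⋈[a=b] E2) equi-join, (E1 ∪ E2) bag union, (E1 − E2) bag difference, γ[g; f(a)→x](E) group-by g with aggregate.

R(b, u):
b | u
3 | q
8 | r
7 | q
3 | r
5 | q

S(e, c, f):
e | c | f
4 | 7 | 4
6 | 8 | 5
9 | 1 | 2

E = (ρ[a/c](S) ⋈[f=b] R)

Row counts bottom-up:
  S → 3
  ρ[a/c](S) → 3
  R → 5
  (ρ[a/c](S) ⋈[f=b] R) → 1

|E| = 1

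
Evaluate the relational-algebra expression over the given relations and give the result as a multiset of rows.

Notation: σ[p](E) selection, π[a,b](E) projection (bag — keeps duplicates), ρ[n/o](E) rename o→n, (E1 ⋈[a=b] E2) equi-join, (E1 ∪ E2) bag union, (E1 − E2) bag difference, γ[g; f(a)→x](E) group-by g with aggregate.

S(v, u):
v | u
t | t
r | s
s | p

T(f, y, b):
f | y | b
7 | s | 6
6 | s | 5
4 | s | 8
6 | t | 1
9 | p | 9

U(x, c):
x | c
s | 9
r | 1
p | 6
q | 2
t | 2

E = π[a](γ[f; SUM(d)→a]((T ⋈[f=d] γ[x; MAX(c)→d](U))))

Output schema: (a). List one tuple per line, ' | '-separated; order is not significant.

Subexpression sizes:
  T → 5
  U → 5
  γ[x; MAX(c)→d](U) → 5
  (T ⋈[f=d] γ[x; MAX(c)→d](U)) → 3
  γ[f; SUM(d)→a]((T ⋈[f=d] γ[x; MAX(c)→d](U))) → 2
  π[a](γ[f; SUM(d)→a]((T ⋈[f=d] γ[x; MAX(c)→d](U)))) → 2

== RESULT ==
a
9
12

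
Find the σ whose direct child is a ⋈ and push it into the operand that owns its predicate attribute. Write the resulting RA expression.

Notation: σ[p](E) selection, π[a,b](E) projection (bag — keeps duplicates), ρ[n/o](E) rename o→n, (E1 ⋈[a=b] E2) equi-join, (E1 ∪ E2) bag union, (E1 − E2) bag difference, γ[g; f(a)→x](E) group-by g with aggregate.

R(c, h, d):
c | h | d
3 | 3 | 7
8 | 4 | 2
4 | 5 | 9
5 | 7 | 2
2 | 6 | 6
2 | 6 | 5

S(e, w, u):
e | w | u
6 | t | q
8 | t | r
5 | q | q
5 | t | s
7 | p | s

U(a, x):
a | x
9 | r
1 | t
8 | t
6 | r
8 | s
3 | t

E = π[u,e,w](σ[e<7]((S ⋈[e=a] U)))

σ filters on e, owned by the left side.
E' = π[u,e,w]((σ[e<7](S) ⋈[e=a] U))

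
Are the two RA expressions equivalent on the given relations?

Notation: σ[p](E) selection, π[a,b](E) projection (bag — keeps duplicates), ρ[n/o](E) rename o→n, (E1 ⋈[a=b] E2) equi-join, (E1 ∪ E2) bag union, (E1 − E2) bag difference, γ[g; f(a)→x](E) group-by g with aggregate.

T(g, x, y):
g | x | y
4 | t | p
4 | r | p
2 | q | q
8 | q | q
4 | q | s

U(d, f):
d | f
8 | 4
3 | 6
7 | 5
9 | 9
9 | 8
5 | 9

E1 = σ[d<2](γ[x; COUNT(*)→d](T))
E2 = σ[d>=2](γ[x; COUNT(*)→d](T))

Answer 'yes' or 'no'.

E1 per-node cardinality:
  T → 5
  γ[x; COUNT(*)→d](T) → 3
  σ[d<2](γ[x; COUNT(*)→d](T)) → 2
E2 per-node cardinality:
  T → 5
  γ[x; COUNT(*)→d](T) → 3
  σ[d>=2](γ[x; COUNT(*)→d](T)) → 1

E1 result:
x | d
r | 1
t | 1
E2 result:
x | d
q | 3
Witness: ('r', 1) appears 1× in E1 but 0× in E2.

no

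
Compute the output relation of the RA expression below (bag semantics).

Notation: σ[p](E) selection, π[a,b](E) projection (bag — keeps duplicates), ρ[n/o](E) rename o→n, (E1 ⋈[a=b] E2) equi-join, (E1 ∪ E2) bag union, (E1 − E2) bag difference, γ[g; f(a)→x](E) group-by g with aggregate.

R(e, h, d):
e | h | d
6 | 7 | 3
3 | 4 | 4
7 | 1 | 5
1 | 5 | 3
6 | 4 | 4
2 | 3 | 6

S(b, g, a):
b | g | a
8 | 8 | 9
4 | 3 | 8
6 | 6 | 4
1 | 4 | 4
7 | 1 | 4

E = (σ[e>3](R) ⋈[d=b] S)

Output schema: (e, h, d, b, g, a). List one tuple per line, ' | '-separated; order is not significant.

Row counts bottom-up:
  R → 6
  σ[e>3](R) → 3
  S → 5
  (σ[e>3](R) ⋈[d=b] S) → 1

== RESULT ==
e | h | d | b | g | a
6 | 4 | 4 | 4 | 3 | 8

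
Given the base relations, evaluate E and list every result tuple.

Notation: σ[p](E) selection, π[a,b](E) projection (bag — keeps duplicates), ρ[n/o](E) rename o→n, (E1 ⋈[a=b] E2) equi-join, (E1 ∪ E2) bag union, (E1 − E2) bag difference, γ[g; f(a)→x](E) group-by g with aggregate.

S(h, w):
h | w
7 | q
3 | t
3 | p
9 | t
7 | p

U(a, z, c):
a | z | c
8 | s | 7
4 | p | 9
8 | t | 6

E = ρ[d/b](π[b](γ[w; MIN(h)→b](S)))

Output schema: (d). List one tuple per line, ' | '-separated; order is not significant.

Stepwise |·|:
  S → 5
  γ[w; MIN(h)→b](S) → 3
  π[b](γ[w; MIN(h)→b](S)) → 3
  ρ[d/b](π[b](γ[w; MIN(h)→b](S))) → 3

== RESULT ==
d
3
3
7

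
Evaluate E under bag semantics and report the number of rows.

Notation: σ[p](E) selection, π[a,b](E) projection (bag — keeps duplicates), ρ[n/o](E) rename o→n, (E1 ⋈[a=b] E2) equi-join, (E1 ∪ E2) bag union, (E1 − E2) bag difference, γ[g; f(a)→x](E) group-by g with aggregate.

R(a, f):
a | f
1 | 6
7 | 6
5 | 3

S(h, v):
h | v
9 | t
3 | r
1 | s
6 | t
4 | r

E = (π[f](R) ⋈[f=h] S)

Per-node cardinality:
  R → 3
  π[f](R) → 3
  S → 5
  (π[f](R) ⋈[f=h] S) → 3

|E| = 3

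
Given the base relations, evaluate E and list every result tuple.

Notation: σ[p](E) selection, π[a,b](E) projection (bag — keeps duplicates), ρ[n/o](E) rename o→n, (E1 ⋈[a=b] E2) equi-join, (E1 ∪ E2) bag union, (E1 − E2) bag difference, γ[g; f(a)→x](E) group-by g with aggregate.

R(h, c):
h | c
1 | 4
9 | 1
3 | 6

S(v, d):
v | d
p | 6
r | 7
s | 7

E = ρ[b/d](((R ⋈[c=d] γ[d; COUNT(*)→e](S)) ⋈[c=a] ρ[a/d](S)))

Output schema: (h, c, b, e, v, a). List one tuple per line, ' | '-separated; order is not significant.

Per-node cardinality:
  R → 3
  S → 3
  γ[d; COUNT(*)→e](S) → 2
  (R ⋈[c=d] γ[d; COUNT(*)→e](S)) → 1
  S → 3
  ρ[a/d](S) → 3
  ((R ⋈[c=d] γ[d; COUNT(*)→e](S)) ⋈[c=a] ρ[a/d](S)) → 1
  ρ[b/d](((R ⋈[c=d] γ[d; COUNT(*)→e](S)) ⋈[c=a] ρ[a/d](S))) → 1

== RESULT ==
h | c | b | e | v | a
3 | 6 | 6 | 1 | p | 6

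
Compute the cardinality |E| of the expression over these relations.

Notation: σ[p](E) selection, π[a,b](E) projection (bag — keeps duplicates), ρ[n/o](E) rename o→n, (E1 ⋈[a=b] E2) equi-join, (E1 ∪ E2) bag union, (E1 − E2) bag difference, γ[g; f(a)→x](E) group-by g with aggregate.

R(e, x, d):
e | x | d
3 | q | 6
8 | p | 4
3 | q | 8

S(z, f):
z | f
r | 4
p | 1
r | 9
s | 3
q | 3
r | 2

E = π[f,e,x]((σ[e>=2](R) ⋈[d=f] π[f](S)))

Stepwise |·|:
  R → 3
  σ[e>=2](R) → 3
  S → 6
  π[f](S) → 6
  (σ[e>=2](R) ⋈[d=f] π[f](S)) → 1
  π[f,e,x]((σ[e>=2](R) ⋈[d=f] π[f](S))) → 1

|E| = 1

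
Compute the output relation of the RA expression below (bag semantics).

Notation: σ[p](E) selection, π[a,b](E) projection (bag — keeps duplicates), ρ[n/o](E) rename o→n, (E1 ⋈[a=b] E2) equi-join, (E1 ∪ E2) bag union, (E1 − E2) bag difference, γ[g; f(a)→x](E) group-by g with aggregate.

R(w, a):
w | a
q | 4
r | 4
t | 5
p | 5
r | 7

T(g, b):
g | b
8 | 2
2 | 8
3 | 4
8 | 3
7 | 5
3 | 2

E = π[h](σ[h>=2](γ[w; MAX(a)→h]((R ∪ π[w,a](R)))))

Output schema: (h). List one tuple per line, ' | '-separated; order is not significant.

Row counts bottom-up:
  R → 5
  R → 5
  π[w,a](R) → 5
  (R ∪ π[w,a](R)) → 10
  γ[w; MAX(a)→h]((R ∪ π[w,a](R))) → 4
  σ[h>=2](γ[w; MAX(a)→h]((R ∪ π[w,a](R)))) → 4
  π[h](σ[h>=2](γ[w; MAX(a)→h]((R ∪ π[w,a](R))))) → 4

== RESULT ==
h
4
5
5
7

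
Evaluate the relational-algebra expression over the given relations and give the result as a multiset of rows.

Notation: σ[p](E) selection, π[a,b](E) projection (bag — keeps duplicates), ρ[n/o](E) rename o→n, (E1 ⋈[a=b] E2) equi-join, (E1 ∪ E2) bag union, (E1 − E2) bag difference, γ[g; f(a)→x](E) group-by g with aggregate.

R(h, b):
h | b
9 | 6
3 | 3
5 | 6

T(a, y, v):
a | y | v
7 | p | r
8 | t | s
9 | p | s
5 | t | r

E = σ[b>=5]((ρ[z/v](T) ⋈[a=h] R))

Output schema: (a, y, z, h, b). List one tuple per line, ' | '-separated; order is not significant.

Subexpression sizes:
  T → 4
  ρ[z/v](T) → 4
  R → 3
  (ρ[z/v](T) ⋈[a=h] R) → 2
  σ[b>=5]((ρ[z/v](T) ⋈[a=h] R)) → 2

== RESULT ==
a | y | z | h | b
5 | t | r | 5 | 6
9 | p | s | 9 | 6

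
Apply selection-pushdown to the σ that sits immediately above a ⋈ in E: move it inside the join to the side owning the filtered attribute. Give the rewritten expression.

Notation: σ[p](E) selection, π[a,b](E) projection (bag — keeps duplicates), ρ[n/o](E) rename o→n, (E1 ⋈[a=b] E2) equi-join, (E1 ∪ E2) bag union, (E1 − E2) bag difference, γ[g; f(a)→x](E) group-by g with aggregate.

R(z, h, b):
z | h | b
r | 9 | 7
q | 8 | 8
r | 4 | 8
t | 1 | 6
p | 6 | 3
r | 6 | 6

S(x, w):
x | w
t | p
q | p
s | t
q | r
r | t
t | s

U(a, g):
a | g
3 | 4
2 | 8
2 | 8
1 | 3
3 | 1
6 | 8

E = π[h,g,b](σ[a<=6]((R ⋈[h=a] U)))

σ filters on a, owned by the right side.
E' = π[h,g,b]((R ⋈[h=a] σ[a<=6](U)))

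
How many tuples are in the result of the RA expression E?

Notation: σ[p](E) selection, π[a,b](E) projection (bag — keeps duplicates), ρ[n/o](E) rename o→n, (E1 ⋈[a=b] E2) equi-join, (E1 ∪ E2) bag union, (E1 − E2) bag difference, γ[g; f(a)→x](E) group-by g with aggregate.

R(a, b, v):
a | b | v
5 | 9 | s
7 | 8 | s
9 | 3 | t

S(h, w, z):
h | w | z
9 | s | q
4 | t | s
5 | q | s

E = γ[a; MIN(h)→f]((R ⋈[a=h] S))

Stepwise |·|:
  R → 3
  S → 3
  (R ⋈[a=h] S) → 2
  γ[a; MIN(h)→f]((R ⋈[a=h] S)) → 2

|E| = 2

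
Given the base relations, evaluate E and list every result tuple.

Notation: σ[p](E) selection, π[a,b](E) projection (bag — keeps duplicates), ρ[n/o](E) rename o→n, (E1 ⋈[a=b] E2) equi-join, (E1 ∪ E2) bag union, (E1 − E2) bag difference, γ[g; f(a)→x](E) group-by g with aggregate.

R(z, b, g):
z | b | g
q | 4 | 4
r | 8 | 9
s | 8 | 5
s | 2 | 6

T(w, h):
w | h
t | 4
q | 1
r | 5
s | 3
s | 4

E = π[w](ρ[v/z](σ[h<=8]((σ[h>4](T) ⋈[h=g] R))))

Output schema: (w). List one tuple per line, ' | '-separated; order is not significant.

Subexpression sizes:
  T → 5
  σ[h>4](T) → 1
  R → 4
  (σ[h>4](T) ⋈[h=g] R) → 1
  σ[h<=8]((σ[h>4](T) ⋈[h=g] R)) → 1
  ρ[v/z](σ[h<=8]((σ[h>4](T) ⋈[h=g] R))) → 1
  π[w](ρ[v/z](σ[h<=8]((σ[h>4](T) ⋈[h=g] R)))) → 1

== RESULT ==
w
r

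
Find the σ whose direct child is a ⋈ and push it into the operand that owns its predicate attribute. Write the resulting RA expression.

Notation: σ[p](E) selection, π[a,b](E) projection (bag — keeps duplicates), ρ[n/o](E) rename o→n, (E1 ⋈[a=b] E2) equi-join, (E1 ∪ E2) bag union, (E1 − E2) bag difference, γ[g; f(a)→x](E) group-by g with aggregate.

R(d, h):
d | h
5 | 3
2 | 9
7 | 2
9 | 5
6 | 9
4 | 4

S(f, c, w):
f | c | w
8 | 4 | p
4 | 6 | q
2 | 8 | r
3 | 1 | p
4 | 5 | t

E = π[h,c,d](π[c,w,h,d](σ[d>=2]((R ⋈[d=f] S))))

σ filters on d, owned by the left side.
E' = π[h,c,d](π[c,w,h,d]((σ[d>=2](R) ⋈[d=f] S)))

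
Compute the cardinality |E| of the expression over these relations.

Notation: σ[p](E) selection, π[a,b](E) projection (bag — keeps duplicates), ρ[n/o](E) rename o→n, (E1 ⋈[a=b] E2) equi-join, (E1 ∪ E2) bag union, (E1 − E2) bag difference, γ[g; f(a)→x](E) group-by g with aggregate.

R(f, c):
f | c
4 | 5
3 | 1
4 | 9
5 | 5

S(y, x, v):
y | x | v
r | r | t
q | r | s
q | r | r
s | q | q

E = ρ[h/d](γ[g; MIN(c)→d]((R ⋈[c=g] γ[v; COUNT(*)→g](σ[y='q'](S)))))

Row counts bottom-up:
  R → 4
  S → 4
  σ[y='q'](S) → 2
  γ[v; COUNT(*)→g](σ[y='q'](S)) → 2
  (R ⋈[c=g] γ[v; COUNT(*)→g](σ[y='q'](S))) → 2
  γ[g; MIN(c)→d]((R ⋈[c=g] γ[v; COUNT(*)→g](σ[y='q'](S)))) → 1
  ρ[h/d](γ[g; MIN(c)→d]((R ⋈[c=g] γ[v; COUNT(*)→g](σ[y='q'](S))))) → 1

|E| = 1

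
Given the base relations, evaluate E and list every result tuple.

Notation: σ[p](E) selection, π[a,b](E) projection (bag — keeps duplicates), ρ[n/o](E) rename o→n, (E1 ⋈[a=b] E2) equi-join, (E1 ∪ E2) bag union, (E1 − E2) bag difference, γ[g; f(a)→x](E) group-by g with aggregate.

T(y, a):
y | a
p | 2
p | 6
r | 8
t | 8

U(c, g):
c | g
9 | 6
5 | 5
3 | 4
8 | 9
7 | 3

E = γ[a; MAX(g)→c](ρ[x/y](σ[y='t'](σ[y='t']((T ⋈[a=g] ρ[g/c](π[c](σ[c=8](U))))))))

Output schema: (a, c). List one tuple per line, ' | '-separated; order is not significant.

Subexpression sizes:
  T → 4
  U → 5
  σ[c=8](U) → 1
  π[c](σ[c=8](U)) → 1
  ρ[g/c](π[c](σ[c=8](U))) → 1
  (T ⋈[a=g] ρ[g/c](π[c](σ[c=8](U)))) → 2
  σ[y='t']((T ⋈[a=g] ρ[g/c](π[c](σ[c=8](U))))) → 1
  σ[y='t'](σ[y='t']((T ⋈[a=g] ρ[g/c](π[c](σ[c=8](U)))))) → 1
  ρ[x/y](σ[y='t'](σ[y='t']((T ⋈[a=g] ρ[g/c](π[c](σ[c=8](U))))))) → 1
  γ[a; MAX(g)→c](ρ[x/y](σ[y='t'](σ[y='t']((T ⋈[a=g] ρ[g/c](π[c](σ[c=8](U)))))))) → 1

== RESULT ==
a | c
8 | 8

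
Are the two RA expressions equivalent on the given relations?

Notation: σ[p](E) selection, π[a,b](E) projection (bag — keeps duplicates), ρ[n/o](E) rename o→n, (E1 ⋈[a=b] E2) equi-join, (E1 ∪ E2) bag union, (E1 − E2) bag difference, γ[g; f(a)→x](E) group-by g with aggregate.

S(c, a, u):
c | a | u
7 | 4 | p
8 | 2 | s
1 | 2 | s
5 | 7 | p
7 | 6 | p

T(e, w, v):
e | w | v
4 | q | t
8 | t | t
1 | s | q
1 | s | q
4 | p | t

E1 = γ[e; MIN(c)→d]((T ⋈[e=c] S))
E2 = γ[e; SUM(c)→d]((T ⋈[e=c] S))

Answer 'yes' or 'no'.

E1 subexpression sizes:
  T → 5
  S → 5
  (T ⋈[e=c] S) → 3
  γ[e; MIN(c)→d]((T ⋈[e=c] S)) → 2
E2 subexpression sizes:
  T → 5
  S → 5
  (T ⋈[e=c] S) → 3
  γ[e; SUM(c)→d]((T ⋈[e=c] S)) → 2

E1 result:
e | d
1 | 1
8 | 8
E2 result:
e | d
1 | 2
8 | 8
Witness: (1, 1) appears 1× in E1 but 0× in E2.

no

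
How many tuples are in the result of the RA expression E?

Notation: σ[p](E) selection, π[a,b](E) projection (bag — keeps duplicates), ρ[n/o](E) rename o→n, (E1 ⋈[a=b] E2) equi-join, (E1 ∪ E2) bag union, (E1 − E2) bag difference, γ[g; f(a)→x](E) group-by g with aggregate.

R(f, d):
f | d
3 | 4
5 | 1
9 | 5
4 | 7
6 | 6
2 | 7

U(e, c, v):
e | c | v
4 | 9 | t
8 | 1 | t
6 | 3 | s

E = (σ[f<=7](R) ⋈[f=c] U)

Per-node cardinality:
  R → 6
  σ[f<=7](R) → 5
  U → 3
  (σ[f<=7](R) ⋈[f=c] U) → 1

|E| = 1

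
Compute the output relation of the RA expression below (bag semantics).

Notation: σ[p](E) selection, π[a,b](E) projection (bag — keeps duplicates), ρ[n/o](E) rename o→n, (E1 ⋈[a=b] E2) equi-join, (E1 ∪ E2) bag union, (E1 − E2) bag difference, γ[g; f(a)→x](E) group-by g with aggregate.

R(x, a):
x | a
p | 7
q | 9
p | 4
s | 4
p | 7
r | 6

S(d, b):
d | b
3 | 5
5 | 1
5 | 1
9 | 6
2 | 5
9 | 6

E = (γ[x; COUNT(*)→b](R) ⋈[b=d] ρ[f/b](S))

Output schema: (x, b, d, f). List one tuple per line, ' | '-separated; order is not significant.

Row counts bottom-up:
  R → 6
  γ[x; COUNT(*)→b](R) → 4
  S → 6
  ρ[f/b](S) → 6
  (γ[x; COUNT(*)→b](R) ⋈[b=d] ρ[f/b](S)) → 1

== RESULT ==
x | b | d | f
p | 3 | 3 | 5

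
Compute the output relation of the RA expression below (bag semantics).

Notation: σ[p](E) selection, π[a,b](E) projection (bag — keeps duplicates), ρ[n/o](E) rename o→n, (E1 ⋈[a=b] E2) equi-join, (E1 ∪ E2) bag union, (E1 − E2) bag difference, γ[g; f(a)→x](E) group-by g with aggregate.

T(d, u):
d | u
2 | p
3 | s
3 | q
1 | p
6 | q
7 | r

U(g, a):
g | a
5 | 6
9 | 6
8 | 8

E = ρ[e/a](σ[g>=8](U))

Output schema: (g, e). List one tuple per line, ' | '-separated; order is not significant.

Row counts bottom-up:
  U → 3
  σ[g>=8](U) → 2
  ρ[e/a](σ[g>=8](U)) → 2

== RESULT ==
g | e
8 | 8
9 | 6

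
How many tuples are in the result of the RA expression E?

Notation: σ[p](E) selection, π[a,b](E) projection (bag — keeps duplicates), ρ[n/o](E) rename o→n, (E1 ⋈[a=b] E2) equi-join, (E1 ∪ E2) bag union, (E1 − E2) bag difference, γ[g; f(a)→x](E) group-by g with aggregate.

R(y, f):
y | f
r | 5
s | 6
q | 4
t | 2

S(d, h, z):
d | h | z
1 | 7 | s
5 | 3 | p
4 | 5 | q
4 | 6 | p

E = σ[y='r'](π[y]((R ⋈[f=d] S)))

Per-node cardinality:
  R → 4
  S → 4
  (R ⋈[f=d] S) → 3
  π[y]((R ⋈[f=d] S)) → 3
  σ[y='r'](π[y]((R ⋈[f=d] S))) → 1

|E| = 1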